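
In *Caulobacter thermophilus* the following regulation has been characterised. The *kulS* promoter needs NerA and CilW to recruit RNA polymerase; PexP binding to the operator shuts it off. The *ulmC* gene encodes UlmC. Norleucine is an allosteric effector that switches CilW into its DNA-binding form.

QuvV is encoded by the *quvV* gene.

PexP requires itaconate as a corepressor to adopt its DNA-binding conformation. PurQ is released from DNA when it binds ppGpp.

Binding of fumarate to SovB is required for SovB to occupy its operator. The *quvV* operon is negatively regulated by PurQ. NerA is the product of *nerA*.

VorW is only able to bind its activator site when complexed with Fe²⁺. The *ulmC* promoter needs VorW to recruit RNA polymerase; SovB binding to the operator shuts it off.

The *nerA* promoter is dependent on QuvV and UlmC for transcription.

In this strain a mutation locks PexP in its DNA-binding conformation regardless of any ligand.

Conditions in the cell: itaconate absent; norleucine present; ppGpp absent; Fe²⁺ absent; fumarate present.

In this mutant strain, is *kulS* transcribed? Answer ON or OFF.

ppGpp is absent, so PurQ is active.
With repressor PurQ bound, *quvV* is not transcribed.
So QuvV is not produced.
Fe²⁺ is absent, so VorW is inactive.
Fumarate is present, so SovB is active.
With repressor SovB bound, *ulmC* is not transcribed.
So UlmC is not produced.
Required activator QuvV is absent, so *nerA* is not transcribed.
So NerA is not produced.
PexP is constitutively active in this strain.
Norleucine is present, so CilW is active.
With repressor PexP bound, *kulS* is not transcribed.

OFF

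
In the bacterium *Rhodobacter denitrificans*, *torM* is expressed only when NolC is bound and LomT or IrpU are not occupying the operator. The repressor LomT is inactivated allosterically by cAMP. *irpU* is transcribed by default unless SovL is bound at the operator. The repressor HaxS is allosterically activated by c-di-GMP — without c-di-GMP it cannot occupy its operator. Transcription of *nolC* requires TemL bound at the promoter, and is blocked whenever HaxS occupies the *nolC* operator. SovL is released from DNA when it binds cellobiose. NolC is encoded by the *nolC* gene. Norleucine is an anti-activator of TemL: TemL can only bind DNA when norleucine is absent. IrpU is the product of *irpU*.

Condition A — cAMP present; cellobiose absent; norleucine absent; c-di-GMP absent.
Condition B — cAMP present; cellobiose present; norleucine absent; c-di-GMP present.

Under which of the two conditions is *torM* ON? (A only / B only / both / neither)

Condition A:
cAMP is present, so LomT is inactive.
Cellobiose is absent, so SovL is active.
With repressor SovL bound, *irpU* is not transcribed.
So IrpU is not produced.
Norleucine is absent, so TemL is active.
c-di-GMP is absent, so HaxS is inactive.
No repressor is bound and TemL is active, so *nolC* is transcribed.
So NolC is produced and active.
No repressor is bound and NolC is active, so *torM* is transcribed.
→ *torM* is ON in A.
Condition B:
cAMP is present, so LomT is inactive.
Cellobiose is present, so SovL is inactive.
With no repressor bound, *irpU* is transcribed.
So IrpU is produced and active.
Norleucine is absent, so TemL is active.
c-di-GMP is present, so HaxS is active.
With repressor HaxS bound, *nolC* is not transcribed.
So NolC is not produced.
With repressor IrpU bound, *torM* is not transcribed.
→ *torM* is OFF in B.

A only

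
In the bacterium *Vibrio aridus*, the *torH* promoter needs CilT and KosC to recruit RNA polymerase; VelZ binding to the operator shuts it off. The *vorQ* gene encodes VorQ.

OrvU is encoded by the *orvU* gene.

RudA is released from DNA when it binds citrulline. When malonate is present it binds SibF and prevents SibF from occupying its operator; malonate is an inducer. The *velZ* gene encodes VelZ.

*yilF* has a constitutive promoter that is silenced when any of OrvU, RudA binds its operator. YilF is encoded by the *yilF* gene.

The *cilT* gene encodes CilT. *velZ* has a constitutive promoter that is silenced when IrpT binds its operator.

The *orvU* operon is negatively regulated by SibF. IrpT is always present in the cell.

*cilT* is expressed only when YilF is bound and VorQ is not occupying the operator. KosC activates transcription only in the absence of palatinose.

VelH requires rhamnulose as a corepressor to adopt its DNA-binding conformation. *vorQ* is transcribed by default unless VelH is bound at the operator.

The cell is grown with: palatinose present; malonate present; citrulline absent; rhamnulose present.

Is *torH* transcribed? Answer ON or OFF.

OFF

IrpT is produced constitutively and is active.
With repressor IrpT bound, *velZ* is not transcribed.
So VelZ is not produced.
Rhamnulose is present, so VelH is active.
With repressor VelH bound, *vorQ* is not transcribed.
So VorQ is not produced.
Malonate is present, so SibF is inactive.
With no repressor bound, *orvU* is transcribed.
So OrvU is produced and active.
Citrulline is absent, so RudA is active.
With repressor OrvU bound, *yilF* is not transcribed.
So YilF is not produced.
Required activator YilF is absent, so *cilT* is not transcribed.
So CilT is not produced.
Palatinose is present, so KosC is inactive.
Required activator CilT is absent, so *torH* is not transcribed.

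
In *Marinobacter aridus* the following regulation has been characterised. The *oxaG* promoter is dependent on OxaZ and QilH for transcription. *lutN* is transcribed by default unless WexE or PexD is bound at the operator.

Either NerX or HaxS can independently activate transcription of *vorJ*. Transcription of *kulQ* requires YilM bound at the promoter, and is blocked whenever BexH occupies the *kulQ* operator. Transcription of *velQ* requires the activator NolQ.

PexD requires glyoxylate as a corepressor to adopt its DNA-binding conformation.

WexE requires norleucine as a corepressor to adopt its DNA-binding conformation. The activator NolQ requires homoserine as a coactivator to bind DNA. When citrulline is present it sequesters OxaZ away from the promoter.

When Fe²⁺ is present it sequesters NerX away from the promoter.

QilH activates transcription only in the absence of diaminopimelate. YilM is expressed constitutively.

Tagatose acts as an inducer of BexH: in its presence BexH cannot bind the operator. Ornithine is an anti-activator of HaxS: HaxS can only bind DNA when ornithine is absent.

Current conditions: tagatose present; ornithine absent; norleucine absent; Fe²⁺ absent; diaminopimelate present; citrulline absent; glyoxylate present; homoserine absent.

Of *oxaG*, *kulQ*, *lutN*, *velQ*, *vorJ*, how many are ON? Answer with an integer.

Citrulline is absent, so OxaZ is active.
Diaminopimelate is present, so QilH is inactive.
Required activator QilH is absent, so *oxaG* is not transcribed.
→ *oxaG* is OFF.
Tagatose is present, so BexH is inactive.
YilM is produced constitutively and is active.
No repressor is bound and YilM is active, so *kulQ* is transcribed.
→ *kulQ* is ON.
Norleucine is absent, so WexE is inactive.
Glyoxylate is present, so PexD is active.
With repressor PexD bound, *lutN* is not transcribed.
→ *lutN* is OFF.
Homoserine is absent, so NolQ is inactive.
Required activator NolQ is absent, so *velQ* is not transcribed.
→ *velQ* is OFF.
Fe²⁺ is absent, so NerX is active.
Ornithine is absent, so HaxS is active.
Activator NerX is present, so *vorJ* is transcribed.
→ *vorJ* is ON.
2 of the 5 genes are transcribed.

2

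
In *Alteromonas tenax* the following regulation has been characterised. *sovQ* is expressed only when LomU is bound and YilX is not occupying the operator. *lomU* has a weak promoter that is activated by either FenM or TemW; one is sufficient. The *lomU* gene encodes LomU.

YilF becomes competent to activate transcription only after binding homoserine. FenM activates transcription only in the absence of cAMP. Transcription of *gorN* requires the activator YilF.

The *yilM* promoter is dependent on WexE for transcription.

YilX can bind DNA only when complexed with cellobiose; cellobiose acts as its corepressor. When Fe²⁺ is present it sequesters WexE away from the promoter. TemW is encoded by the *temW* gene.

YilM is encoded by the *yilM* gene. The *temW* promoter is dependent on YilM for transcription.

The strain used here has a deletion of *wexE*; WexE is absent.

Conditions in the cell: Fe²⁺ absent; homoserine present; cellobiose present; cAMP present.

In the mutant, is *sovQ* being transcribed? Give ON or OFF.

OFF

cAMP is present, so FenM is inactive.
WexE is non-functional in this strain, so it has no effect.
Required activator WexE is absent, so *yilM* is not transcribed.
So YilM is not produced.
Required activator YilM is absent, so *temW* is not transcribed.
So TemW is not produced.
No activator is available at the *lomU* promoter, so *lomU* is not transcribed.
So LomU is not produced.
Cellobiose is present, so YilX is active.
With repressor YilX bound, *sovQ* is not transcribed.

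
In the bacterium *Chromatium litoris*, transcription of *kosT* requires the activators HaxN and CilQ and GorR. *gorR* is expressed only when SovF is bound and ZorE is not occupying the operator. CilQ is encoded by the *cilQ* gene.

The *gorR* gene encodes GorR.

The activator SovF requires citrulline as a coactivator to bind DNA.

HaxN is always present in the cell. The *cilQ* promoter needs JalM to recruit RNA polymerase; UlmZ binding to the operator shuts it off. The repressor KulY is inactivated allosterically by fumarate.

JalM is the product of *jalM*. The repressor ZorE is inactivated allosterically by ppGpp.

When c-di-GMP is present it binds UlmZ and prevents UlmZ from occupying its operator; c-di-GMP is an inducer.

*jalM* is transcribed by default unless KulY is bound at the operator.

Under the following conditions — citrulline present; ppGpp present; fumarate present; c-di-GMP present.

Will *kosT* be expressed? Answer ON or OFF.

HaxN is produced constitutively and is active.
c-di-GMP is present, so UlmZ is inactive.
Fumarate is present, so KulY is inactive.
With no repressor bound, *jalM* is transcribed.
So JalM is produced and active.
No repressor is bound and JalM is active, so *cilQ* is transcribed.
So CilQ is produced and active.
Citrulline is present, so SovF is active.
ppGpp is present, so ZorE is inactive.
No repressor is bound and SovF is active, so *gorR* is transcribed.
So GorR is produced and active.
No repressor is bound and HaxN and CilQ and GorR are active, so *kosT* is transcribed.

ON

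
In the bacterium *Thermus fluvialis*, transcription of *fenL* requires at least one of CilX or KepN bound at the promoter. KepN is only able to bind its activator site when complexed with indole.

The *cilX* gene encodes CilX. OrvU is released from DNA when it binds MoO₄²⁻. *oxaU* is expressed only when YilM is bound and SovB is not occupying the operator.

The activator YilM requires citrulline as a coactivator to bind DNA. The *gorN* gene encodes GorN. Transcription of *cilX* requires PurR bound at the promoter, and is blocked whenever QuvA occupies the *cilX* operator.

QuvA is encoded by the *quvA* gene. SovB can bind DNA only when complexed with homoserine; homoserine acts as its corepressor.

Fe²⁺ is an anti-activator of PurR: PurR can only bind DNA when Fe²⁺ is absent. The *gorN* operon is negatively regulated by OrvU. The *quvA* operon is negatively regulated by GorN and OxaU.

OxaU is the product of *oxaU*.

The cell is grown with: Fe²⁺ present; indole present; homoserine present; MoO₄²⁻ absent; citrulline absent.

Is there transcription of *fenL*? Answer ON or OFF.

ON

Fe²⁺ is present, so PurR is inactive.
MoO₄²⁻ is absent, so OrvU is active.
With repressor OrvU bound, *gorN* is not transcribed.
So GorN is not produced.
Homoserine is present, so SovB is active.
Citrulline is absent, so YilM is inactive.
With repressor SovB bound, *oxaU* is not transcribed.
So OxaU is not produced.
With no repressor bound, *quvA* is transcribed.
So QuvA is produced and active.
With repressor QuvA bound, *cilX* is not transcribed.
So CilX is not produced.
Indole is present, so KepN is active.
Activator KepN is present, so *fenL* is transcribed.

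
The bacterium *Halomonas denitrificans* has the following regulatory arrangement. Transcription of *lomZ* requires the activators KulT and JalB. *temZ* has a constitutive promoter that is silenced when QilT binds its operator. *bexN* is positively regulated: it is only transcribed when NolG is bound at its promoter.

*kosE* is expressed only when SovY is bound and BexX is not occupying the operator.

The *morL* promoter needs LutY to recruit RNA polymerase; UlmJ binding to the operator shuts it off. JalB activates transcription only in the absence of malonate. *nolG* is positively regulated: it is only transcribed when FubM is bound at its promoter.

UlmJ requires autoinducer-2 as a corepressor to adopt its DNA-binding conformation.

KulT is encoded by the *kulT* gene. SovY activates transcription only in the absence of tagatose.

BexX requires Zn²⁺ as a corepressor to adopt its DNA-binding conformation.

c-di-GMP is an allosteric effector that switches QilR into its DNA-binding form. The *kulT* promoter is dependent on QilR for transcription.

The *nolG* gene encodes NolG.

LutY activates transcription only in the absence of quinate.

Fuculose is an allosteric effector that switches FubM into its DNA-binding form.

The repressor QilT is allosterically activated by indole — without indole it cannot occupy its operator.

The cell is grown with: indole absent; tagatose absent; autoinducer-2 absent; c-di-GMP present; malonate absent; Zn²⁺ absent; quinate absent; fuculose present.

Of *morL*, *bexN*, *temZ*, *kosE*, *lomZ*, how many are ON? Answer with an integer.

Autoinducer-2 is absent, so UlmJ is inactive.
Quinate is absent, so LutY is active.
No repressor is bound and LutY is active, so *morL* is transcribed.
→ *morL* is ON.
Fuculose is present, so FubM is active.
No repressor is bound and FubM is active, so *nolG* is transcribed.
So NolG is produced and active.
No repressor is bound and NolG is active, so *bexN* is transcribed.
→ *bexN* is ON.
Indole is absent, so QilT is inactive.
With no repressor bound, *temZ* is transcribed.
→ *temZ* is ON.
Tagatose is absent, so SovY is active.
Zn²⁺ is absent, so BexX is inactive.
No repressor is bound and SovY is active, so *kosE* is transcribed.
→ *kosE* is ON.
c-di-GMP is present, so QilR is active.
No repressor is bound and QilR is active, so *kulT* is transcribed.
So KulT is produced and active.
Malonate is absent, so JalB is active.
No repressor is bound and KulT and JalB are active, so *lomZ* is transcribed.
→ *lomZ* is ON.
5 of the 5 genes are transcribed.

5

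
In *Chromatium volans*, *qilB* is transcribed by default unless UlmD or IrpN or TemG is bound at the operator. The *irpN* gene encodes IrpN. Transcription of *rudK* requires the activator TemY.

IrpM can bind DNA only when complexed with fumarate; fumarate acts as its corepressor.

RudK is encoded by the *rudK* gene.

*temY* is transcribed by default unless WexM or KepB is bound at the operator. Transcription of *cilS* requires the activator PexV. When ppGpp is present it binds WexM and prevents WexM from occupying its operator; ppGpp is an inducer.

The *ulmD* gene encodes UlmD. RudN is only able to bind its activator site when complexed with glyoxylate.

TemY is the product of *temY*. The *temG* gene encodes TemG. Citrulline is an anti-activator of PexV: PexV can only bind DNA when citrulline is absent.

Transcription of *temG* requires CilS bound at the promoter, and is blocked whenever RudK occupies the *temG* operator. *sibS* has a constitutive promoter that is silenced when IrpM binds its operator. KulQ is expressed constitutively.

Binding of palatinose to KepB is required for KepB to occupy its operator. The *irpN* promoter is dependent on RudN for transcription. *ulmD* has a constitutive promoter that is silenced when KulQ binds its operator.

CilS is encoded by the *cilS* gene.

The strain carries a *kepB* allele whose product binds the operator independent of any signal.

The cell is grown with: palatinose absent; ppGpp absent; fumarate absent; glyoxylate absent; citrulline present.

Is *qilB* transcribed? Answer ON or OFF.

ON

KulQ is produced constitutively and is active.
With repressor KulQ bound, *ulmD* is not transcribed.
So UlmD is not produced.
Glyoxylate is absent, so RudN is inactive.
Required activator RudN is absent, so *irpN* is not transcribed.
So IrpN is not produced.
ppGpp is absent, so WexM is active.
KepB is constitutively active in this strain.
With repressor WexM bound, *temY* is not transcribed.
So TemY is not produced.
Required activator TemY is absent, so *rudK* is not transcribed.
So RudK is not produced.
Citrulline is present, so PexV is inactive.
Required activator PexV is absent, so *cilS* is not transcribed.
So CilS is not produced.
Required activator CilS is absent, so *temG* is not transcribed.
So TemG is not produced.
With no repressor bound, *qilB* is transcribed.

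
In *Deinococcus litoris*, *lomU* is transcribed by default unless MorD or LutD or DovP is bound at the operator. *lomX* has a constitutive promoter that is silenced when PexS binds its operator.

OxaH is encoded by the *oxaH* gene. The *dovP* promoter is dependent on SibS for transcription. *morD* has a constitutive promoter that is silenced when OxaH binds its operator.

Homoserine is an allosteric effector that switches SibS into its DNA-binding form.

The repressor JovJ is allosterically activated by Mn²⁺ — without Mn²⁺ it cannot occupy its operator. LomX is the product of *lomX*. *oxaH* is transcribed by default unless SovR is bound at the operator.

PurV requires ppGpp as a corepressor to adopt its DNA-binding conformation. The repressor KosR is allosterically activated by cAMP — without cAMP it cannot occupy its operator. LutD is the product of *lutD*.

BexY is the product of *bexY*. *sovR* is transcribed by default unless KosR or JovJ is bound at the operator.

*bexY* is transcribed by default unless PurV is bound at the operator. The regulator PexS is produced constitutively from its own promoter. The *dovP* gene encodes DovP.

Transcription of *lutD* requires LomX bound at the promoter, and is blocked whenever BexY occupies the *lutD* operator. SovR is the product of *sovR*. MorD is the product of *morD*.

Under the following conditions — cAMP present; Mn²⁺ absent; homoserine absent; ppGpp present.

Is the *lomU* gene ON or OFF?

ON

cAMP is present, so KosR is active.
Mn²⁺ is absent, so JovJ is inactive.
With repressor KosR bound, *sovR* is not transcribed.
So SovR is not produced.
With no repressor bound, *oxaH* is transcribed.
So OxaH is produced and active.
With repressor OxaH bound, *morD* is not transcribed.
So MorD is not produced.
PexS is produced constitutively and is active.
With repressor PexS bound, *lomX* is not transcribed.
So LomX is not produced.
ppGpp is present, so PurV is active.
With repressor PurV bound, *bexY* is not transcribed.
So BexY is not produced.
Required activator LomX is absent, so *lutD* is not transcribed.
So LutD is not produced.
Homoserine is absent, so SibS is inactive.
Required activator SibS is absent, so *dovP* is not transcribed.
So DovP is not produced.
With no repressor bound, *lomU* is transcribed.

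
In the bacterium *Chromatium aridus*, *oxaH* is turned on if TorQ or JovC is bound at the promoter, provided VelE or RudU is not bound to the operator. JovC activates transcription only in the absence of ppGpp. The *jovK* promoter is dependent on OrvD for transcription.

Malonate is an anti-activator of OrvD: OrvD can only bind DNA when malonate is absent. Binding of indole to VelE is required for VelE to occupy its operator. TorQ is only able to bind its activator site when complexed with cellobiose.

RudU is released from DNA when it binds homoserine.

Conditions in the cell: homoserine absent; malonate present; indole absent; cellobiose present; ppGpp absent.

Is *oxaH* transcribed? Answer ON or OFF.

OFF

Cellobiose is present, so TorQ is active.
Indole is absent, so VelE is inactive.
ppGpp is absent, so JovC is active.
Homoserine is absent, so RudU is active.
With repressor RudU bound, *oxaH* is not transcribed.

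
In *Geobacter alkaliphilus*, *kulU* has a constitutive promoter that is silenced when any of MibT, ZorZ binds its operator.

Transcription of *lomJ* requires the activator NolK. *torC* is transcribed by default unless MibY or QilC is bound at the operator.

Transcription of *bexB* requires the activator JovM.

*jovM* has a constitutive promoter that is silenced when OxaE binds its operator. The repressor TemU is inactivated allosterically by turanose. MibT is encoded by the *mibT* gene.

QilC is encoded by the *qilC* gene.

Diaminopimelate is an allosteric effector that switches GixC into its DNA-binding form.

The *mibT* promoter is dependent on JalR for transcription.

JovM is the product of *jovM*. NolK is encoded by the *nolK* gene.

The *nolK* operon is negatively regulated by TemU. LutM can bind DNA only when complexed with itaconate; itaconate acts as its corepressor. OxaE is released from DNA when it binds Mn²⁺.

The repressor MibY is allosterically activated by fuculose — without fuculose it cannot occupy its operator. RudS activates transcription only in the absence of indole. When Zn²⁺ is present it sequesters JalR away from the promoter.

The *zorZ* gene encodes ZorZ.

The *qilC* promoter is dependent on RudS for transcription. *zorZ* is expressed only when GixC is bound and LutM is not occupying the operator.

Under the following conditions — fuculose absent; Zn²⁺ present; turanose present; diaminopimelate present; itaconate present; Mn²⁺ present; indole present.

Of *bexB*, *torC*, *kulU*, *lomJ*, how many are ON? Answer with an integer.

4

Mn²⁺ is present, so OxaE is inactive.
With no repressor bound, *jovM* is transcribed.
So JovM is produced and active.
No repressor is bound and JovM is active, so *bexB* is transcribed.
→ *bexB* is ON.
Fuculose is absent, so MibY is inactive.
Indole is present, so RudS is inactive.
Required activator RudS is absent, so *qilC* is not transcribed.
So QilC is not produced.
With no repressor bound, *torC* is transcribed.
→ *torC* is ON.
Zn²⁺ is present, so JalR is inactive.
Required activator JalR is absent, so *mibT* is not transcribed.
So MibT is not produced.
Diaminopimelate is present, so GixC is active.
Itaconate is present, so LutM is active.
With repressor LutM bound, *zorZ* is not transcribed.
So ZorZ is not produced.
With no repressor bound, *kulU* is transcribed.
→ *kulU* is ON.
Turanose is present, so TemU is inactive.
With no repressor bound, *nolK* is transcribed.
So NolK is produced and active.
No repressor is bound and NolK is active, so *lomJ* is transcribed.
→ *lomJ* is ON.
4 of the 4 genes are transcribed.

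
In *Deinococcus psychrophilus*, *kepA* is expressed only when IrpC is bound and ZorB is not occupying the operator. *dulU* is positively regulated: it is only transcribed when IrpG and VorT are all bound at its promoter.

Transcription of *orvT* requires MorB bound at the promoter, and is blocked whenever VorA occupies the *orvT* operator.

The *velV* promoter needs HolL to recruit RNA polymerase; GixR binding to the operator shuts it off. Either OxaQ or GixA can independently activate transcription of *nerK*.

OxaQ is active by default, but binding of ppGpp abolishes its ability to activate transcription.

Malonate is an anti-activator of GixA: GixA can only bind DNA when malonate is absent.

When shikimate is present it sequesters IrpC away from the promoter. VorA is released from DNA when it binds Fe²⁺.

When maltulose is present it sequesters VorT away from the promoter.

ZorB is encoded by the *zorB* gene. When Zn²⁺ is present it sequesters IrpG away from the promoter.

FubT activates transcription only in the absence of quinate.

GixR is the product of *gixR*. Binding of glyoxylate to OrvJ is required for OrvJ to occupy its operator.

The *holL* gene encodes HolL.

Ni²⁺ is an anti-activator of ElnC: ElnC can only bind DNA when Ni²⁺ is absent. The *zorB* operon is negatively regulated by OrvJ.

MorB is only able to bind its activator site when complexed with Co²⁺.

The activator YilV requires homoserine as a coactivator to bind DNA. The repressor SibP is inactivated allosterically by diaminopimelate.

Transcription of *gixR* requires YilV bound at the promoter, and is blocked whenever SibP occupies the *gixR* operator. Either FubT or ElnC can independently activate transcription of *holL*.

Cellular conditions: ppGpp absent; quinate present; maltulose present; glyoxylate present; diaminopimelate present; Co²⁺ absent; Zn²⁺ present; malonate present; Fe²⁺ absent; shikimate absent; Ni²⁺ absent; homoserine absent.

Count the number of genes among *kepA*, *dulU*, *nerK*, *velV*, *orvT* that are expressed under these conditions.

Glyoxylate is present, so OrvJ is active.
With repressor OrvJ bound, *zorB* is not transcribed.
So ZorB is not produced.
Shikimate is absent, so IrpC is active.
No repressor is bound and IrpC is active, so *kepA* is transcribed.
→ *kepA* is ON.
Zn²⁺ is present, so IrpG is inactive.
Maltulose is present, so VorT is inactive.
Required activator IrpG is absent, so *dulU* is not transcribed.
→ *dulU* is OFF.
ppGpp is absent, so OxaQ is active.
Malonate is present, so GixA is inactive.
Activator OxaQ is present, so *nerK* is transcribed.
→ *nerK* is ON.
Diaminopimelate is present, so SibP is inactive.
Homoserine is absent, so YilV is inactive.
Required activator YilV is absent, so *gixR* is not transcribed.
So GixR is not produced.
Quinate is present, so FubT is inactive.
Ni²⁺ is absent, so ElnC is active.
Activator ElnC is present, so *holL* is transcribed.
So HolL is produced and active.
No repressor is bound and HolL is active, so *velV* is transcribed.
→ *velV* is ON.
Co²⁺ is absent, so MorB is inactive.
Fe²⁺ is absent, so VorA is active.
With repressor VorA bound, *orvT* is not transcribed.
→ *orvT* is OFF.
3 of the 5 genes are transcribed.

3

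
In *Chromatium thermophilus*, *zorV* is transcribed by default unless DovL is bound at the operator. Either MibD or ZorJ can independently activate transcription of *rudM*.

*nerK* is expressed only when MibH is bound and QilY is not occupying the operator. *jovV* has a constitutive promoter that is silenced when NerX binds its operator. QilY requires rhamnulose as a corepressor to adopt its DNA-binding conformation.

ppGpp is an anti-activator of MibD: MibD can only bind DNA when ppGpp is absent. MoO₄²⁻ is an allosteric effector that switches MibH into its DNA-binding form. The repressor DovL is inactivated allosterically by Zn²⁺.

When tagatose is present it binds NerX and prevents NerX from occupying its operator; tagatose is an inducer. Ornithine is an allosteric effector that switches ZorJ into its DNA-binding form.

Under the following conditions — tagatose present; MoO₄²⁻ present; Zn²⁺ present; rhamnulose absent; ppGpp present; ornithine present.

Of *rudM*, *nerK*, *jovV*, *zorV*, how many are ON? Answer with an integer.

ppGpp is present, so MibD is inactive.
Ornithine is present, so ZorJ is active.
Activator ZorJ is present, so *rudM* is transcribed.
→ *rudM* is ON.
MoO₄²⁻ is present, so MibH is active.
Rhamnulose is absent, so QilY is inactive.
No repressor is bound and MibH is active, so *nerK* is transcribed.
→ *nerK* is ON.
Tagatose is present, so NerX is inactive.
With no repressor bound, *jovV* is transcribed.
→ *jovV* is ON.
Zn²⁺ is present, so DovL is inactive.
With no repressor bound, *zorV* is transcribed.
→ *zorV* is ON.
4 of the 4 genes are transcribed.

4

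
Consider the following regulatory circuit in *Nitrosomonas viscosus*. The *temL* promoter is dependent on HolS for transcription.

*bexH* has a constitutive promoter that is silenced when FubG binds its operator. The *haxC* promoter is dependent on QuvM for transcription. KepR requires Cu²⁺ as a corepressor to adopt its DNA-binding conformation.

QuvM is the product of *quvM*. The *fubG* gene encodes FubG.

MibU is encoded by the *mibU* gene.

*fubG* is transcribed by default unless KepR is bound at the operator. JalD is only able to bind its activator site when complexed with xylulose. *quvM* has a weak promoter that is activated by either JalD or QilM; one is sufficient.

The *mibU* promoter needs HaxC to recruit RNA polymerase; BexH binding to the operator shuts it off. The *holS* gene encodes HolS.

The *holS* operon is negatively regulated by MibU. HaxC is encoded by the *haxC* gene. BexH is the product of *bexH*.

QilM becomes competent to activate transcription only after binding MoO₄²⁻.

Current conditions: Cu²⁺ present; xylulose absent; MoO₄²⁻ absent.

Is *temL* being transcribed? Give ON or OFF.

Cu²⁺ is present, so KepR is active.
With repressor KepR bound, *fubG* is not transcribed.
So FubG is not produced.
With no repressor bound, *bexH* is transcribed.
So BexH is produced and active.
Xylulose is absent, so JalD is inactive.
MoO₄²⁻ is absent, so QilM is inactive.
No activator is available at the *quvM* promoter, so *quvM* is not transcribed.
So QuvM is not produced.
Required activator QuvM is absent, so *haxC* is not transcribed.
So HaxC is not produced.
With repressor BexH bound, *mibU* is not transcribed.
So MibU is not produced.
With no repressor bound, *holS* is transcribed.
So HolS is produced and active.
No repressor is bound and HolS is active, so *temL* is transcribed.

ON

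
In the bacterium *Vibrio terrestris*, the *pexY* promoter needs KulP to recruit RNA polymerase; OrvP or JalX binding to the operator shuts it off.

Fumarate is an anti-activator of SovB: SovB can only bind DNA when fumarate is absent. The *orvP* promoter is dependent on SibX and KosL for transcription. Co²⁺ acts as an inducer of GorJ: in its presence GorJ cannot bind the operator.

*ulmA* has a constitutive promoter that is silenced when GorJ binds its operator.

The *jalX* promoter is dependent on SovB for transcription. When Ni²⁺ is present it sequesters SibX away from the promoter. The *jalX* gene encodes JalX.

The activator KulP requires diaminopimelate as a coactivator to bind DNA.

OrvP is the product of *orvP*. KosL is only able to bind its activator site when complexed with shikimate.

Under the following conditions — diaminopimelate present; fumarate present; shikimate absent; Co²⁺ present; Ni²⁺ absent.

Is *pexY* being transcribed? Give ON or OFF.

Ni²⁺ is absent, so SibX is active.
Shikimate is absent, so KosL is inactive.
Required activator KosL is absent, so *orvP* is not transcribed.
So OrvP is not produced.
Diaminopimelate is present, so KulP is active.
Fumarate is present, so SovB is inactive.
Required activator SovB is absent, so *jalX* is not transcribed.
So JalX is not produced.
No repressor is bound and KulP is active, so *pexY* is transcribed.

ON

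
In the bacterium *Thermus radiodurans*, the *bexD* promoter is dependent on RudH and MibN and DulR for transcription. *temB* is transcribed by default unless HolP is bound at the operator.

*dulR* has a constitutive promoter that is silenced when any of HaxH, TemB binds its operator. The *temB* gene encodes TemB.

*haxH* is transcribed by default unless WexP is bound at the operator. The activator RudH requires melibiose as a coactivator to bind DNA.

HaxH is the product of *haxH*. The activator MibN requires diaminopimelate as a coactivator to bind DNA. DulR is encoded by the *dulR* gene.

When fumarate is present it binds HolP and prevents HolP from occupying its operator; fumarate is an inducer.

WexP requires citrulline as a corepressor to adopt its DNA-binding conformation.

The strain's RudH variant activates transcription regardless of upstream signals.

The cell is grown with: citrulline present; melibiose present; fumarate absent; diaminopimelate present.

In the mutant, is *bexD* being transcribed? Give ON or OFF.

RudH is constitutively active in this strain.
Diaminopimelate is present, so MibN is active.
Citrulline is present, so WexP is active.
With repressor WexP bound, *haxH* is not transcribed.
So HaxH is not produced.
Fumarate is absent, so HolP is active.
With repressor HolP bound, *temB* is not transcribed.
So TemB is not produced.
With no repressor bound, *dulR* is transcribed.
So DulR is produced and active.
No repressor is bound and RudH and MibN and DulR are active, so *bexD* is transcribed.

ON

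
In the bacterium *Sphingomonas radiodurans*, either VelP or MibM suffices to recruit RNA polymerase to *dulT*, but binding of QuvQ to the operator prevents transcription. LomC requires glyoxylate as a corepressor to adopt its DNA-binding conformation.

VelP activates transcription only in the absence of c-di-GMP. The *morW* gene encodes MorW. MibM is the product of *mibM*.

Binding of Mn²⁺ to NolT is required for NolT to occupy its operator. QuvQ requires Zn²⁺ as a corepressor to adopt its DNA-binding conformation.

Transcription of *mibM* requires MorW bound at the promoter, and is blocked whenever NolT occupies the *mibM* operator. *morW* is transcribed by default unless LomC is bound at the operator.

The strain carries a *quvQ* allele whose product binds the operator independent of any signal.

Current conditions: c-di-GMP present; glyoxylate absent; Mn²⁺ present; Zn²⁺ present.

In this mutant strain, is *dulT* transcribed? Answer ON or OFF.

QuvQ is constitutively active in this strain.
c-di-GMP is present, so VelP is inactive.
Mn²⁺ is present, so NolT is active.
Glyoxylate is absent, so LomC is inactive.
With no repressor bound, *morW* is transcribed.
So MorW is produced and active.
With repressor NolT bound, *mibM* is not transcribed.
So MibM is not produced.
With repressor QuvQ bound, *dulT* is not transcribed.

OFF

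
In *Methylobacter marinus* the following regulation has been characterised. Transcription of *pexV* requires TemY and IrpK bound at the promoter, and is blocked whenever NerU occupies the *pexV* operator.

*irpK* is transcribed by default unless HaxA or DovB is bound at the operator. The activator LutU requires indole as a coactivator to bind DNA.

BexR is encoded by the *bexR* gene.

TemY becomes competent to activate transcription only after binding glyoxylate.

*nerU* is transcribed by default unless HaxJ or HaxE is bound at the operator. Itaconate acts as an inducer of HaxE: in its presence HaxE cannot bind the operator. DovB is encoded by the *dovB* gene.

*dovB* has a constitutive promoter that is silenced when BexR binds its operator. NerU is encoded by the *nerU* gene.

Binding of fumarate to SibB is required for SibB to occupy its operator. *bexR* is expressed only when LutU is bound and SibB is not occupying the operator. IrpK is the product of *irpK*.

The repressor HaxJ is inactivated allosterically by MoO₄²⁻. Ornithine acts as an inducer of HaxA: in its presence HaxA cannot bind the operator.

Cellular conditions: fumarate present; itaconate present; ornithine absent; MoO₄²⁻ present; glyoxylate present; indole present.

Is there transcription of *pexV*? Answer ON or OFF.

MoO₄²⁻ is present, so HaxJ is inactive.
Itaconate is present, so HaxE is inactive.
With no repressor bound, *nerU* is transcribed.
So NerU is produced and active.
Glyoxylate is present, so TemY is active.
Ornithine is absent, so HaxA is active.
Fumarate is present, so SibB is active.
Indole is present, so LutU is active.
With repressor SibB bound, *bexR* is not transcribed.
So BexR is not produced.
With no repressor bound, *dovB* is transcribed.
So DovB is produced and active.
With repressor HaxA bound, *irpK* is not transcribed.
So IrpK is not produced.
With repressor NerU bound, *pexV* is not transcribed.

OFF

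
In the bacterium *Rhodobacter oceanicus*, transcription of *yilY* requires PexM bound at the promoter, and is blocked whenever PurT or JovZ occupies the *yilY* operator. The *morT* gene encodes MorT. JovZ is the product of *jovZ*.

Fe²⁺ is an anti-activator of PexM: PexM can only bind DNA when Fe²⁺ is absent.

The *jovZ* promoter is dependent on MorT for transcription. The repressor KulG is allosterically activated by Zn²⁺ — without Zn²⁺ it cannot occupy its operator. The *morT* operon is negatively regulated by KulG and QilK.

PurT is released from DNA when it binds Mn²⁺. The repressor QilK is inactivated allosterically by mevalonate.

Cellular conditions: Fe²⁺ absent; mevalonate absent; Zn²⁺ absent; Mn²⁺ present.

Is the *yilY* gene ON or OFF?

ON

Mn²⁺ is present, so PurT is inactive.
Fe²⁺ is absent, so PexM is active.
Zn²⁺ is absent, so KulG is inactive.
Mevalonate is absent, so QilK is active.
With repressor QilK bound, *morT* is not transcribed.
So MorT is not produced.
Required activator MorT is absent, so *jovZ* is not transcribed.
So JovZ is not produced.
No repressor is bound and PexM is active, so *yilY* is transcribed.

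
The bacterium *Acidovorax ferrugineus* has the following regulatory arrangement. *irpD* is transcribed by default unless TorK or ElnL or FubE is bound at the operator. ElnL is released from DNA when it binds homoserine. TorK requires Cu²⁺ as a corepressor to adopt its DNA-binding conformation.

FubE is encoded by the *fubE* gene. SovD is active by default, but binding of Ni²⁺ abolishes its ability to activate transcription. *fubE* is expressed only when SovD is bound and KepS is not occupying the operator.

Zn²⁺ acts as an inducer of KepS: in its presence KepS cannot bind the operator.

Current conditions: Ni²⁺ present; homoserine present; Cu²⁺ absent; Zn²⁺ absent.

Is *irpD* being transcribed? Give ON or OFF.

Cu²⁺ is absent, so TorK is inactive.
Homoserine is present, so ElnL is inactive.
Ni²⁺ is present, so SovD is inactive.
Zn²⁺ is absent, so KepS is active.
With repressor KepS bound, *fubE* is not transcribed.
So FubE is not produced.
With no repressor bound, *irpD* is transcribed.

ON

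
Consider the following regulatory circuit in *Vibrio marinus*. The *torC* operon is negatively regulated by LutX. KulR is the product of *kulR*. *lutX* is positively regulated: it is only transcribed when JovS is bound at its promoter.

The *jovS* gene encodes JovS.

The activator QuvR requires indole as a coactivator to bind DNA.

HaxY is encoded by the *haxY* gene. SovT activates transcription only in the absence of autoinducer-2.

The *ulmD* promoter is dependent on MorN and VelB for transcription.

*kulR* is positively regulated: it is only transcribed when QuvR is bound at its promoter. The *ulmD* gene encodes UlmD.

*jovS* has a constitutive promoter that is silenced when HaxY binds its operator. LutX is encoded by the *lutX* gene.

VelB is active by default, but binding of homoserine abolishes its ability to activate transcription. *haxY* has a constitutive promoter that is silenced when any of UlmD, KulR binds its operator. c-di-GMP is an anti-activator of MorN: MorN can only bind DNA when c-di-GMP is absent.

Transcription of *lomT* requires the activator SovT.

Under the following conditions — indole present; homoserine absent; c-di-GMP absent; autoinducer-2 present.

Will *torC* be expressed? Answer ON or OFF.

OFF

c-di-GMP is absent, so MorN is active.
Homoserine is absent, so VelB is active.
No repressor is bound and MorN and VelB are active, so *ulmD* is transcribed.
So UlmD is produced and active.
Indole is present, so QuvR is active.
No repressor is bound and QuvR is active, so *kulR* is transcribed.
So KulR is produced and active.
With repressor UlmD bound, *haxY* is not transcribed.
So HaxY is not produced.
With no repressor bound, *jovS* is transcribed.
So JovS is produced and active.
No repressor is bound and JovS is active, so *lutX* is transcribed.
So LutX is produced and active.
With repressor LutX bound, *torC* is not transcribed.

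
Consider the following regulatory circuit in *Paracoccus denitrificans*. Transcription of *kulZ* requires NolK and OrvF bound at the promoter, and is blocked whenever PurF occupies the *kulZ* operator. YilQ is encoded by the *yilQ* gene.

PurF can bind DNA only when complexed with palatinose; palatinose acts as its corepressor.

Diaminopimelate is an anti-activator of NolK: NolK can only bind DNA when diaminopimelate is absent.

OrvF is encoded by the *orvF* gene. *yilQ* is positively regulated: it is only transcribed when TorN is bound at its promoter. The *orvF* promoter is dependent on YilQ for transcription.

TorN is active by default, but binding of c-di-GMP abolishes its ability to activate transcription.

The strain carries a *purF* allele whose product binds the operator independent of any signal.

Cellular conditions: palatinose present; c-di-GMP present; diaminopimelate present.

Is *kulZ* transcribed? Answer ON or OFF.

Diaminopimelate is present, so NolK is inactive.
c-di-GMP is present, so TorN is inactive.
Required activator TorN is absent, so *yilQ* is not transcribed.
So YilQ is not produced.
Required activator YilQ is absent, so *orvF* is not transcribed.
So OrvF is not produced.
PurF is constitutively active in this strain.
With repressor PurF bound, *kulZ* is not transcribed.

OFF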